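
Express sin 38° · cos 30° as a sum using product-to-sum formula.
sin 38° cos 30° = (1/2)[sin(38°+30°) + sin(38°-30°)]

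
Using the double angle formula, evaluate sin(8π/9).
sin(8π/9) = 2 sin 4π/9 cos 4π/9 = 0.342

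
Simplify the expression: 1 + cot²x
1 + cot²x = csc²x (using Pythagorean identity)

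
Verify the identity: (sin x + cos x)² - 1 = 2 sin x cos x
LHS = sin²x + 2 sin x cos x + cos²x - 1 = (sin²x + cos²x) + 2 sin x cos x - 1 = 1 + 2 sin x cos x - 1 = 2 sin x cos x = RHS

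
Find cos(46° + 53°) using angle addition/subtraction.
cos(46° + 53°) = cos 46° cos 53° - sin 46° sin 53° = -0.1564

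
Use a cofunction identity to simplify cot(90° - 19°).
cot(90° - 19°) = tan(19°)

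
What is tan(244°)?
tan(244°) = 2.05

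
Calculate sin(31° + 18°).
sin(31° + 18°) = sin 31° cos 18° + cos 31° sin 18° = 0.7547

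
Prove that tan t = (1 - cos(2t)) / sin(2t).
RHS = 2sin²t / (2 sin t cos t) = sin t/cos t = tan t = LHS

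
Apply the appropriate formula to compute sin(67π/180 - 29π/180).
sin(67π/180 - 29π/180) = sin 67π/180 cos 29π/180 - cos 67π/180 sin 29π/180 = 0.6157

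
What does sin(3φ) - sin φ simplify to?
sin(3φ) - sin φ = 2 cos(2φ) sin φ (using Sum-to-product)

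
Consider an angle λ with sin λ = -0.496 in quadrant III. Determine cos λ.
cos λ = ±√(1 - sin²λ) = -0.8683 (negative in QIII)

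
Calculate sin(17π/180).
sin(17π/180) = 0.2924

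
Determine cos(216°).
cos(216°) = -0.809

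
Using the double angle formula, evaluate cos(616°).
cos(616°) = cos²308° - sin²308° = -0.2419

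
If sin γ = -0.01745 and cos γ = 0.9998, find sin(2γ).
sin(2γ) = 2 sin γ cos γ = -0.03489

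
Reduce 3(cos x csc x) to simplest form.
3(cos x csc x) = 3(cot x) (using Reciprocal + quotient)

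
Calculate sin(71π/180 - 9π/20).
sin(71π/180 - 9π/20) = sin 71π/180 cos 9π/20 - cos 71π/180 sin 9π/20 = -0.1736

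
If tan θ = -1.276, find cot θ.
cot θ = 1/tan θ = -0.7837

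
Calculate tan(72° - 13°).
tan(72° - 13°) = (tan 72° - tan 13°)/(1 + tan 72° tan 13°) = 1.664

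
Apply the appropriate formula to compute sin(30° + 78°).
sin(30° + 78°) = sin 30° cos 78° + cos 30° sin 78° = 0.9511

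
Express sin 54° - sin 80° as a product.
sin 54° - sin 80° = 2 cos(67°) sin(-13°)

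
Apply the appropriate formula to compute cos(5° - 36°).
cos(5° - 36°) = cos 5° cos 36° + sin 5° sin 36° = 0.8572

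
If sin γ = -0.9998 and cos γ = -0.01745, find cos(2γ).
cos(2γ) = cos²γ - sin²γ = -0.9993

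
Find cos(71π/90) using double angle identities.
cos(71π/90) = cos²71π/180 - sin²71π/180 = -0.788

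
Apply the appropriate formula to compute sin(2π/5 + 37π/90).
sin(2π/5 + 37π/90) = sin 2π/5 cos 37π/90 + cos 2π/5 sin 37π/90 = 0.5592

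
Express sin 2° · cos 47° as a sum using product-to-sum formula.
sin 2° cos 47° = (1/2)[sin(2°+47°) + sin(2°-47°)]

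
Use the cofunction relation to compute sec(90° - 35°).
sec(90° - 35°) = csc(35°) = 1.743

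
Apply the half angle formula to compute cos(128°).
cos(128°) = -√((1 + cos 256°)/2) = -0.6157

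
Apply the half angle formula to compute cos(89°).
cos(89°) = √((1 + cos 178°)/2) = 0.01745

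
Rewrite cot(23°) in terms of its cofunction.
cot(23°) = tan(90° - 23°) = tan(67°)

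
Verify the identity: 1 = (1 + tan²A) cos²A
RHS = sec²A · cos²A = (1/cos²A) · cos²A = 1 = LHS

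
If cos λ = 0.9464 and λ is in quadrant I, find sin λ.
sin λ = 0.323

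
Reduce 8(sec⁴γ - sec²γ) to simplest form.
8(sec⁴γ - sec²γ) = 8(tan⁴γ + tan²γ) (using Pythagorean)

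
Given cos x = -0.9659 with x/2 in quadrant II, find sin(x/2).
sin(x/2) = ±√((1 - cos x)/2); positive since x/2 ∈ QII, so sin(x/2) = 0.9914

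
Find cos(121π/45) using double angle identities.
cos(121π/45) = cos²121π/90 - sin²121π/90 = -0.5592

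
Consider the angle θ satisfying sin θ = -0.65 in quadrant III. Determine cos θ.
cos θ = ±√(1 - sin²θ) = -0.7599 (negative in QIII)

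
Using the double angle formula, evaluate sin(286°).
sin(286°) = 2 sin 143° cos 143° = -0.9613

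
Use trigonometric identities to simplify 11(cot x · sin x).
11(cot x · sin x) = 11(cos x) (using Quotient identity)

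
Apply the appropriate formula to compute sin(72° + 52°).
sin(72° + 52°) = sin 72° cos 52° + cos 72° sin 52° = 0.829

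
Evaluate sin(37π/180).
sin(37π/180) = 0.6018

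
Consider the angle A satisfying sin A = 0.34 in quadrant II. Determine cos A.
cos A = ±√(1 - sin²A) = -0.9404 (negative in QII)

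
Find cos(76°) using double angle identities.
cos(76°) = cos²38° - sin²38° = 0.2419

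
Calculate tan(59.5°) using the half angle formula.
tan(59.5°) = sin 119° / (1 + cos 119°) = 1.698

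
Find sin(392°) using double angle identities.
sin(392°) = 2 sin 196° cos 196° = 0.5299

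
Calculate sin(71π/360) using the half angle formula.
sin(71π/360) = √((1 - cos 71π/180)/2) = 0.5807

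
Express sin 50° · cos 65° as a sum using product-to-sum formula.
sin 50° cos 65° = (1/2)[sin(50°+65°) + sin(50°-65°)]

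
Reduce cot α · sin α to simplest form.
cot α · sin α = cos α (using Quotient identity)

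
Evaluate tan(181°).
tan(181°) = 0.01746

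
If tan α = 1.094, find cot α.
cot α = 1/tan α = 0.9141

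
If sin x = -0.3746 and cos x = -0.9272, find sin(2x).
sin(2x) = 2 sin x cos x = 0.6947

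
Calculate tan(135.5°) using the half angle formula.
tan(135.5°) = sin 271° / (1 + cos 271°) = -0.9827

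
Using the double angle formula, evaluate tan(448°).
tan(448°) = 2 tan 224° / (1 - tan²224°) = 28.64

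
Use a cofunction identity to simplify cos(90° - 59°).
cos(90° - 59°) = sin(59°)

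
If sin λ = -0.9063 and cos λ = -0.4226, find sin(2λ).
sin(2λ) = 2 sin λ cos λ = 0.766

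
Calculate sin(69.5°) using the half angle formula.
sin(69.5°) = √((1 - cos 139°)/2) = 0.9367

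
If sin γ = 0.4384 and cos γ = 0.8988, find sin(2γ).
sin(2γ) = 2 sin γ cos γ = 0.7881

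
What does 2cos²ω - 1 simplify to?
2cos²ω - 1 = cos(2ω) (using Double angle)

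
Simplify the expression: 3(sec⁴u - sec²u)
3(sec⁴u - sec²u) = 3(tan⁴u + tan²u) (using Pythagorean)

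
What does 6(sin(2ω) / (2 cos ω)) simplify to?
6(sin(2ω) / (2 cos ω)) = 6(sin ω) (using Double angle)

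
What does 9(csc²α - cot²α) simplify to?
9(csc²α - cot²α) = 9 (using Pythagorean identity)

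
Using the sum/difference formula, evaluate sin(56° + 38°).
sin(56° + 38°) = sin 56° cos 38° + cos 56° sin 38° = 0.9976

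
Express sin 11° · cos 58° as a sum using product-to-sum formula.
sin 11° cos 58° = (1/2)[sin(11°+58°) + sin(11°-58°)]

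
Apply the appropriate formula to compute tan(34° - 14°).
tan(34° - 14°) = (tan 34° - tan 14°)/(1 + tan 34° tan 14°) = 0.364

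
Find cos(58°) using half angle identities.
cos(58°) = √((1 + cos 116°)/2) = 0.5299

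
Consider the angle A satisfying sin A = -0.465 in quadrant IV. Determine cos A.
cos A = √(1 - sin²A) = 0.8853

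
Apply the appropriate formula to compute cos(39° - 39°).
cos(39° - 39°) = cos 39° cos 39° + sin 39° sin 39° = 1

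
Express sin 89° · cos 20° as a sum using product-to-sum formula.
sin 89° cos 20° = (1/2)[sin(89°+20°) + sin(89°-20°)]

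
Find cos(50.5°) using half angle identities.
cos(50.5°) = √((1 + cos 101°)/2) = 0.6361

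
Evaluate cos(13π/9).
cos(13π/9) = -0.1736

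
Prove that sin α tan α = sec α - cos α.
RHS = 1/cos α - cos α = (1 - cos²α)/cos α = sin²α/cos α = sin α · (sin α/cos α) = sin α tan α = LHS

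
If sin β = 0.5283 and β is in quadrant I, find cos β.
cos β = 0.8491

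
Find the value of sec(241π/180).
sec(241π/180) = -2.063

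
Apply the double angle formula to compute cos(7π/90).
cos(7π/90) = cos²7π/180 - sin²7π/180 = 0.9703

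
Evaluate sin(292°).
sin(292°) = -0.9272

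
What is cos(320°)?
cos(320°) = 0.766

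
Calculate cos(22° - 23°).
cos(22° - 23°) = cos 22° cos 23° + sin 22° sin 23° = 0.9998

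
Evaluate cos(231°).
cos(231°) = -0.6293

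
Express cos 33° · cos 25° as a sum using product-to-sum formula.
cos 33° cos 25° = (1/2)[cos(33°-25°) + cos(33°+25°)]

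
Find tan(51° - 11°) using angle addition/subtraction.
tan(51° - 11°) = (tan 51° - tan 11°)/(1 + tan 51° tan 11°) = 0.8391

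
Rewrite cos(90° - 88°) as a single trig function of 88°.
cos(90° - 88°) = sin(88°)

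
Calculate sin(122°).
sin(122°) = 0.848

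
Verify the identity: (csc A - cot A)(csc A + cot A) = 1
LHS = csc²A - cot²A = (1 + cot²A) - cot²A = 1 = RHS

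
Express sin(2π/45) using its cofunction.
sin(2π/45) = cos(π/2 - 2π/45) = cos(41π/90)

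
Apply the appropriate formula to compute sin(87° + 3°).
sin(87° + 3°) = sin 87° cos 3° + cos 87° sin 3° = 1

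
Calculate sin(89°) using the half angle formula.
sin(89°) = √((1 - cos 178°)/2) = 0.9998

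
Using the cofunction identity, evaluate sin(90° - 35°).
sin(90° - 35°) = cos(35°) = 0.8192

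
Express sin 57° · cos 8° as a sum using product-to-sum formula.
sin 57° cos 8° = (1/2)[sin(57°+8°) + sin(57°-8°)]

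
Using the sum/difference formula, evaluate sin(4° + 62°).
sin(4° + 62°) = sin 4° cos 62° + cos 4° sin 62° = 0.9135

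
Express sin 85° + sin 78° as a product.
sin 85° + sin 78° = 2 sin(81.5°) cos(3.5°)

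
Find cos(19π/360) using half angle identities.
cos(19π/360) = √((1 + cos 19π/180)/2) = 0.9863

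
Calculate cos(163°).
cos(163°) = -0.9563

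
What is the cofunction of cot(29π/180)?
cot(29π/180) = tan(π/2 - 29π/180) = tan(61π/180)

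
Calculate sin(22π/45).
sin(22π/45) = 0.9994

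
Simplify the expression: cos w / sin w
cos w / sin w = cot w (using Quotient identity)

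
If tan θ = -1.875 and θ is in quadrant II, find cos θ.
cos θ = -0.4706 (using tan²θ + 1 = sec²θ)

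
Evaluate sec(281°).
sec(281°) = 5.241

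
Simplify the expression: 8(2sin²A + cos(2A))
8(2sin²A + cos(2A)) = 8 (using Double angle)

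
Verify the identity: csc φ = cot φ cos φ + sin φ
RHS = cos²φ/sin φ + sin φ = (cos²φ + sin²φ)/sin φ = 1/sin φ = csc φ = LHS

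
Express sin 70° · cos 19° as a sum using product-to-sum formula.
sin 70° cos 19° = (1/2)[sin(70°+19°) + sin(70°-19°)]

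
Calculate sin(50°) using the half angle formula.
sin(50°) = √((1 - cos 100°)/2) = 0.766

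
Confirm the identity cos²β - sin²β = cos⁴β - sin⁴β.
RHS = (cos²β - sin²β)(cos²β + sin²β) = (cos²β - sin²β) · 1 = cos²β - sin²β = LHS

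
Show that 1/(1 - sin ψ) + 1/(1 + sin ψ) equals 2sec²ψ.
LHS = [(1 + sin ψ) + (1 - sin ψ)] / [(1 - sin ψ)(1 + sin ψ)] = 2/(1 - sin²ψ) = 2/cos²ψ = 2sec²ψ = RHS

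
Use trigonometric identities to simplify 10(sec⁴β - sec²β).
10(sec⁴β - sec²β) = 10(tan⁴β + tan²β) (using Pythagorean)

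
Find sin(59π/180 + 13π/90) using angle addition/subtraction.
sin(59π/180 + 13π/90) = sin 59π/180 cos 13π/90 + cos 59π/180 sin 13π/90 = 0.9962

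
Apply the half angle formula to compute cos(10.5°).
cos(10.5°) = √((1 + cos 21°)/2) = 0.9833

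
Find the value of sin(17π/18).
sin(17π/18) = 0.1736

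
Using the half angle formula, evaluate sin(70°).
sin(70°) = √((1 - cos 140°)/2) = 0.9397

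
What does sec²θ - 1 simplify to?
sec²θ - 1 = tan²θ (using Pythagorean identity)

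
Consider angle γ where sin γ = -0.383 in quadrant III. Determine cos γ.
cos γ = ±√(1 - sin²γ) = -0.9237 (negative in QIII)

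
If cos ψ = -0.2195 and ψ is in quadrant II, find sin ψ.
sin ψ = 0.9756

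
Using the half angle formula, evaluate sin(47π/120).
sin(47π/120) = √((1 - cos 47π/60)/2) = 0.9426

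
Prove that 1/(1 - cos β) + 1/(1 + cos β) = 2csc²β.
LHS = [(1 + cos β) + (1 - cos β)] / [(1 - cos β)(1 + cos β)] = 2/(1 - cos²β) = 2/sin²β = 2csc²β = RHS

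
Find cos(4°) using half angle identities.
cos(4°) = √((1 + cos 8°)/2) = 0.9976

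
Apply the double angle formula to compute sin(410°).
sin(410°) = 2 sin 205° cos 205° = 0.766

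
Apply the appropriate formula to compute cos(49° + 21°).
cos(49° + 21°) = cos 49° cos 21° - sin 49° sin 21° = 0.342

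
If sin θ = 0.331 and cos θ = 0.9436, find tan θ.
tan θ = sin θ / cos θ = 0.3508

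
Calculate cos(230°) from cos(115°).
cos(230°) = cos²115° - sin²115° = -0.6428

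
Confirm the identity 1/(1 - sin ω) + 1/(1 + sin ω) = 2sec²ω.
LHS = [(1 + sin ω) + (1 - sin ω)] / [(1 - sin ω)(1 + sin ω)] = 2/(1 - sin²ω) = 2/cos²ω = 2sec²ω = RHS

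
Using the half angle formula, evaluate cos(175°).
cos(175°) = -√((1 + cos 350°)/2) = -0.9962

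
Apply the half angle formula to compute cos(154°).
cos(154°) = -√((1 + cos 308°)/2) = -0.8988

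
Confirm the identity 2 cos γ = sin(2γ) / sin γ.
RHS = 2 sin γ cos γ / sin γ = 2 cos γ = LHS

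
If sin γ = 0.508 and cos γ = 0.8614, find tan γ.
tan γ = sin γ / cos γ = 0.5897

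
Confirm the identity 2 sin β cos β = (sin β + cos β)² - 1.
RHS = sin²β + 2 sin β cos β + cos²β - 1 = (sin²β + cos²β) + 2 sin β cos β - 1 = 1 + 2 sin β cos β - 1 = 2 sin β cos β = LHS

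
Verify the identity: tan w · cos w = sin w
LHS = (sin w/cos w) · cos w = sin w = RHS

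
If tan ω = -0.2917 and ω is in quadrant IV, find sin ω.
sin ω = -0.28 (using tan²ω + 1 = sec²ω)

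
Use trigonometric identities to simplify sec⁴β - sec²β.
sec⁴β - sec²β = tan⁴β + tan²β (using Pythagorean)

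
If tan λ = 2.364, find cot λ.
cot λ = 1/tan λ = 0.423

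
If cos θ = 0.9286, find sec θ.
sec θ = 1/cos θ = 1.077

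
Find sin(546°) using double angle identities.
sin(546°) = 2 sin 273° cos 273° = -0.1045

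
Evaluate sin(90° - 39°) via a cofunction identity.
sin(90° - 39°) = cos(39°) = 0.7771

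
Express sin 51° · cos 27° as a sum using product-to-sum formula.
sin 51° cos 27° = (1/2)[sin(51°+27°) + sin(51°-27°)]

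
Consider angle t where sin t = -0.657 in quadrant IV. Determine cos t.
cos t = √(1 - sin²t) = 0.7539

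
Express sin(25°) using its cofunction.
sin(25°) = cos(90° - 25°) = cos(65°)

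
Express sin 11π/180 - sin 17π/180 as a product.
sin 11π/180 - sin 17π/180 = 2 cos(7π/90) sin(-π/60)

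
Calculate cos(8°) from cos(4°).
cos(8°) = cos²4° - sin²4° = 0.9903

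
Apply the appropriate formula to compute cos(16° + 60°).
cos(16° + 60°) = cos 16° cos 60° - sin 16° sin 60° = 0.2419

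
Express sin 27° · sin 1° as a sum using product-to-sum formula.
sin 27° sin 1° = (1/2)[cos(27°-1°) - cos(27°+1°)]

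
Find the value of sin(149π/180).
sin(149π/180) = 0.515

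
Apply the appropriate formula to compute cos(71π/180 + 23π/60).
cos(71π/180 + 23π/60) = cos 71π/180 cos 23π/60 - sin 71π/180 sin 23π/60 = -0.766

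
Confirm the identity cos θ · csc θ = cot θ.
LHS = cos θ · (1/sin θ) = cos θ/sin θ = cot θ = RHS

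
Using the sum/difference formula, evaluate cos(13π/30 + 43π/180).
cos(13π/30 + 43π/180) = cos 13π/30 cos 43π/180 - sin 13π/30 sin 43π/180 = -0.515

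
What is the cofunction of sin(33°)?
sin(33°) = cos(90° - 33°) = cos(57°)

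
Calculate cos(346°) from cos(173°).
cos(346°) = cos²173° - sin²173° = 0.9703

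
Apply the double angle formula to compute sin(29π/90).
sin(29π/90) = 2 sin 29π/180 cos 29π/180 = 0.848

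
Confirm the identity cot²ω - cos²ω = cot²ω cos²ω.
LHS = cos²ω/sin²ω - cos²ω = cos²ω(1/sin²ω - 1) = cos²ω · (1 - sin²ω)/sin²ω = cos²ω · cos²ω/sin²ω = cos²ω · cot²ω = RHS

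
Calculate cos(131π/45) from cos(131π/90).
cos(131π/45) = cos²131π/90 - sin²131π/90 = -0.9613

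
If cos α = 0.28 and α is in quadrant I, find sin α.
sin α = 0.96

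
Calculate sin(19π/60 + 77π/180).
sin(19π/60 + 77π/180) = sin 19π/60 cos 77π/180 + cos 19π/60 sin 77π/180 = 0.7193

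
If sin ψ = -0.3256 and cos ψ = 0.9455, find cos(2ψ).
cos(2ψ) = cos²ψ - sin²ψ = 0.788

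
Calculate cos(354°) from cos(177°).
cos(354°) = 2cos²177° - 1 = 0.9945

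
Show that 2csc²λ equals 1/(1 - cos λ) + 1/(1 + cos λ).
RHS = [(1 + cos λ) + (1 - cos λ)] / [(1 - cos λ)(1 + cos λ)] = 2/(1 - cos²λ) = 2/sin²λ = 2csc²λ = LHS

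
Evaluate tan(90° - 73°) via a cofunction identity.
tan(90° - 73°) = cot(73°) = 0.3057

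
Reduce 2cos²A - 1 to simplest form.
2cos²A - 1 = cos(2A) (using Double angle)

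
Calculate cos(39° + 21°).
cos(39° + 21°) = cos 39° cos 21° - sin 39° sin 21° = 1/2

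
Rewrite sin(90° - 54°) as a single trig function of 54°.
sin(90° - 54°) = cos(54°)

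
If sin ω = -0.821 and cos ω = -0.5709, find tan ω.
tan ω = sin ω / cos ω = 1.438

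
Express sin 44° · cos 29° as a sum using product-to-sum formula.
sin 44° cos 29° = (1/2)[sin(44°+29°) + sin(44°-29°)]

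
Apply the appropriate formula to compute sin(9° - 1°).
sin(9° - 1°) = sin 9° cos 1° - cos 9° sin 1° = 0.1392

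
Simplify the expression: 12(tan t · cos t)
12(tan t · cos t) = 12(sin t) (using Quotient identity)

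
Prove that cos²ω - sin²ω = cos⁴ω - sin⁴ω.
RHS = (cos²ω - sin²ω)(cos²ω + sin²ω) = (cos²ω - sin²ω) · 1 = cos²ω - sin²ω = LHS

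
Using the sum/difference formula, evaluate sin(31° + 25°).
sin(31° + 25°) = sin 31° cos 25° + cos 31° sin 25° = 0.829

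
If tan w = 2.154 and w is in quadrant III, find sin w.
sin w = -0.907 (using tan²w + 1 = sec²w)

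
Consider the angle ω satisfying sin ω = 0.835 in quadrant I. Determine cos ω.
cos ω = √(1 - sin²ω) = 0.5502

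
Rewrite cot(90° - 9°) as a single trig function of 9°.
cot(90° - 9°) = tan(9°)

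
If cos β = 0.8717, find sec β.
sec β = 1/cos β = 1.147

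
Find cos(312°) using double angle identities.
cos(312°) = cos²156° - sin²156° = 0.6691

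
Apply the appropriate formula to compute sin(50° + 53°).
sin(50° + 53°) = sin 50° cos 53° + cos 50° sin 53° = 0.9744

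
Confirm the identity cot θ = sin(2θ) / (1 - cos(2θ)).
RHS = 2 sin θ cos θ / (2sin²θ) = cos θ/sin θ = cot θ = LHS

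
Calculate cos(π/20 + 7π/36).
cos(π/20 + 7π/36) = cos π/20 cos 7π/36 - sin π/20 sin 7π/36 = 0.7193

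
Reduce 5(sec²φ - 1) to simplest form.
5(sec²φ - 1) = 5(tan²φ) (using Pythagorean identity)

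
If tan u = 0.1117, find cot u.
cot u = 1/tan u = 8.953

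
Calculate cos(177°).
cos(177°) = -0.9986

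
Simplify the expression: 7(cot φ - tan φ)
7(cot φ - tan φ) = 7(2 cot(2φ)) (using Double angle)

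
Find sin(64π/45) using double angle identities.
sin(64π/45) = 2 sin 32π/45 cos 32π/45 = -0.9703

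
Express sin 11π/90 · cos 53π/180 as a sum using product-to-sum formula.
sin 11π/90 cos 53π/180 = (1/2)[sin(11π/90+53π/180) + sin(11π/90-53π/180)]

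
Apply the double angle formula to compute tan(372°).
tan(372°) = 2 tan 186° / (1 - tan²186°) = 0.2126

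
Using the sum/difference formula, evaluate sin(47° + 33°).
sin(47° + 33°) = sin 47° cos 33° + cos 47° sin 33° = 0.9848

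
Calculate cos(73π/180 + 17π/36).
cos(73π/180 + 17π/36) = cos 73π/180 cos 17π/36 - sin 73π/180 sin 17π/36 = -0.9272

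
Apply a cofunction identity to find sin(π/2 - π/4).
sin(π/2 - π/4) = cos(π/4) = √2/2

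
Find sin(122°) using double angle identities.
sin(122°) = 2 sin 61° cos 61° = 0.848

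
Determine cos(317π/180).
cos(317π/180) = 0.7314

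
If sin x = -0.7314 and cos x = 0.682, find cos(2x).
cos(2x) = cos²x - sin²x = -0.06982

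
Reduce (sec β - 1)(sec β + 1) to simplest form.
(sec β - 1)(sec β + 1) = tan²β (using Diff. of squares)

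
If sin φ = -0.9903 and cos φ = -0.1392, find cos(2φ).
cos(2φ) = cos²φ - sin²φ = -0.9613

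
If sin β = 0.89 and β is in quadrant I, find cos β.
cos β = 0.456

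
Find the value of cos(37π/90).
cos(37π/90) = 0.2756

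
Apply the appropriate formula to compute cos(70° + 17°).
cos(70° + 17°) = cos 70° cos 17° - sin 70° sin 17° = 0.05234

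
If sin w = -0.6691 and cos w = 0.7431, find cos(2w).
cos(2w) = cos²w - sin²w = 0.1045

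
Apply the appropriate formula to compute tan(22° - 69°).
tan(22° - 69°) = (tan 22° - tan 69°)/(1 + tan 22° tan 69°) = -1.072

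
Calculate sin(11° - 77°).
sin(11° - 77°) = sin 11° cos 77° - cos 11° sin 77° = -0.9135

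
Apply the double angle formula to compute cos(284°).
cos(284°) = cos²142° - sin²142° = 0.2419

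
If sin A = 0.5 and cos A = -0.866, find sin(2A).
sin(2A) = 2 sin A cos A = -0.866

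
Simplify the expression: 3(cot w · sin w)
3(cot w · sin w) = 3(cos w) (using Quotient identity)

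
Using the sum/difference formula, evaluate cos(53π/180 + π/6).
cos(53π/180 + π/6) = cos 53π/180 cos π/6 - sin 53π/180 sin π/6 = 0.1219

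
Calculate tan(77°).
tan(77°) = 4.331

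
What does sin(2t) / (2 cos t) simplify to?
sin(2t) / (2 cos t) = sin t (using Double angle)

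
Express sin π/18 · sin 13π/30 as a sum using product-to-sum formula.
sin π/18 sin 13π/30 = (1/2)[cos(π/18-13π/30) - cos(π/18+13π/30)]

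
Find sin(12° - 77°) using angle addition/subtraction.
sin(12° - 77°) = sin 12° cos 77° - cos 12° sin 77° = -0.9063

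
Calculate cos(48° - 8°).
cos(48° - 8°) = cos 48° cos 8° + sin 48° sin 8° = 0.766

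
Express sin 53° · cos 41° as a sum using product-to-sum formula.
sin 53° cos 41° = (1/2)[sin(53°+41°) + sin(53°-41°)]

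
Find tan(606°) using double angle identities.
tan(606°) = 2 tan 303° / (1 - tan²303°) = 2.246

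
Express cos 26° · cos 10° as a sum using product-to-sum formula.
cos 26° cos 10° = (1/2)[cos(26°-10°) + cos(26°+10°)]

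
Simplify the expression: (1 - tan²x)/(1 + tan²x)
(1 - tan²x)/(1 + tan²x) = cos(2x) (using Double angle)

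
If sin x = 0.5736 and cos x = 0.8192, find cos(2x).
cos(2x) = cos²x - sin²x = 0.3421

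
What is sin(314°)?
sin(314°) = -0.7193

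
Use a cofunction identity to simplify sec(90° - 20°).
sec(90° - 20°) = csc(20°)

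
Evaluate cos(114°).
cos(114°) = -0.4067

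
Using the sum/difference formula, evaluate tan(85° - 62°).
tan(85° - 62°) = (tan 85° - tan 62°)/(1 + tan 85° tan 62°) = 0.4245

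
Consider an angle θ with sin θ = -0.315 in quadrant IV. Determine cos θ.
cos θ = √(1 - sin²θ) = 0.9491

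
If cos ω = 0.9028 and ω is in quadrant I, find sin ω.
sin ω = 0.4301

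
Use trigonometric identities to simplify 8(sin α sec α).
8(sin α sec α) = 8(tan α) (using Reciprocal + quotient)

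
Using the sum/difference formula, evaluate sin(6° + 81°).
sin(6° + 81°) = sin 6° cos 81° + cos 6° sin 81° = 0.9986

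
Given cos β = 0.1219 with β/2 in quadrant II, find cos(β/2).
cos(β/2) = ±√((1 + cos β)/2); negative since β/2 ∈ QII, so cos(β/2) = -0.749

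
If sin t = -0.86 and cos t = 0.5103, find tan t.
tan t = sin t / cos t = -1.685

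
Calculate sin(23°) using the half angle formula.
sin(23°) = √((1 - cos 46°)/2) = 0.3907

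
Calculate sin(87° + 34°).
sin(87° + 34°) = sin 87° cos 34° + cos 87° sin 34° = 0.8572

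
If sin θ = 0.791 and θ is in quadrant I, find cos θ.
cos θ = 0.6118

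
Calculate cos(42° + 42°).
cos(42° + 42°) = cos 42° cos 42° - sin 42° sin 42° = 0.1045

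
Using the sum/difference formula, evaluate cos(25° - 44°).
cos(25° - 44°) = cos 25° cos 44° + sin 25° sin 44° = 0.9455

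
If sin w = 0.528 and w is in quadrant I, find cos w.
cos w = 0.8492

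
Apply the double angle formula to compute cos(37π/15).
cos(37π/15) = 1 - 2sin²37π/30 = 0.1045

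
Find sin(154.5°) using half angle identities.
sin(154.5°) = √((1 - cos 309°)/2) = 0.4305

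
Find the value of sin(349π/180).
sin(349π/180) = -0.1908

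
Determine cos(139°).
cos(139°) = -0.7547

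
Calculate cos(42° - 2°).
cos(42° - 2°) = cos 42° cos 2° + sin 42° sin 2° = 0.766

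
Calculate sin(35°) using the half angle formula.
sin(35°) = √((1 - cos 70°)/2) = 0.5736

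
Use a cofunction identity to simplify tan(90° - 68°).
tan(90° - 68°) = cot(68°)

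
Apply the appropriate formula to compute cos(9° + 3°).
cos(9° + 3°) = cos 9° cos 3° - sin 9° sin 3° = 0.9781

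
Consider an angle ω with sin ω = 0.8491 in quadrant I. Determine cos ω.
cos ω = √(1 - sin²ω) = 0.5282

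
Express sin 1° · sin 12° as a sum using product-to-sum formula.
sin 1° sin 12° = (1/2)[cos(1°-12°) - cos(1°+12°)]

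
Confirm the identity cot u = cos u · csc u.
RHS = cos u · (1/sin u) = cos u/sin u = cot u = LHS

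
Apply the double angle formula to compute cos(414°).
cos(414°) = cos²207° - sin²207° = 0.5878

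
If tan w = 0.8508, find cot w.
cot w = 1/tan w = 1.175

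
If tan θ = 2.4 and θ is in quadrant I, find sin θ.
sin θ = 0.9231 (using tan²θ + 1 = sec²θ)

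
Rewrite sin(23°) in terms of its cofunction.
sin(23°) = cos(90° - 23°) = cos(67°)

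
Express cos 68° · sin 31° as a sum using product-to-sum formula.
cos 68° sin 31° = (1/2)[sin(68°+31°) - sin(68°-31°)]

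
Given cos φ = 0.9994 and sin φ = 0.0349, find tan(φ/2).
tan(φ/2) = sin φ / (1 + cos φ) = 0.01746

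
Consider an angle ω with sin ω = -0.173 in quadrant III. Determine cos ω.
cos ω = ±√(1 - sin²ω) = -0.9849 (negative in QIII)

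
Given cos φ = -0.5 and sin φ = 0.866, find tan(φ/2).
tan(φ/2) = sin φ / (1 + cos φ) = 1.732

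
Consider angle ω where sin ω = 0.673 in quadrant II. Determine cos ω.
cos ω = ±√(1 - sin²ω) = -0.7396 (negative in QII)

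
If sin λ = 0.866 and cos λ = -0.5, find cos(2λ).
cos(2λ) = cos²λ - sin²λ = -0.5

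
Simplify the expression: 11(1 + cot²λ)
11(1 + cot²λ) = 11(csc²λ) (using Pythagorean identity)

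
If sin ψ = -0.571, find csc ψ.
csc ψ = 1/sin ψ = -1.751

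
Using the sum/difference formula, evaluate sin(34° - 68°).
sin(34° - 68°) = sin 34° cos 68° - cos 34° sin 68° = -0.5592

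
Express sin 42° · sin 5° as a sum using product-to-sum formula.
sin 42° sin 5° = (1/2)[cos(42°-5°) - cos(42°+5°)]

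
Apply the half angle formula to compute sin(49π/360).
sin(49π/360) = √((1 - cos 49π/180)/2) = 0.4147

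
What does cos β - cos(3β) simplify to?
cos β - cos(3β) = 2 sin(2β) sin β (using Sum-to-product)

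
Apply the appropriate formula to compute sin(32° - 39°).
sin(32° - 39°) = sin 32° cos 39° - cos 32° sin 39° = -0.1219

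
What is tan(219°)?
tan(219°) = 0.8098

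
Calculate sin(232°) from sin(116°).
sin(232°) = 2 sin 116° cos 116° = -0.788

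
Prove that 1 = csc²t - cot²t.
RHS = 1/sin²t - cos²t/sin²t = (1 - cos²t)/sin²t = sin²t/sin²t = 1 = LHS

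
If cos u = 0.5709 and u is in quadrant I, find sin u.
sin u = 0.821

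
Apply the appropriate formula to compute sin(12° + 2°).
sin(12° + 2°) = sin 12° cos 2° + cos 12° sin 2° = 0.2419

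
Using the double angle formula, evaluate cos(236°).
cos(236°) = cos²118° - sin²118° = -0.5592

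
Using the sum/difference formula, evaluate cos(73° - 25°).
cos(73° - 25°) = cos 73° cos 25° + sin 73° sin 25° = 0.6691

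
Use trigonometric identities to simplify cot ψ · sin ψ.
cot ψ · sin ψ = cos ψ (using Quotient identity)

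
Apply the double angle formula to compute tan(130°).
tan(130°) = 2 tan 65° / (1 - tan²65°) = -1.192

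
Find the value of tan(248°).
tan(248°) = 2.475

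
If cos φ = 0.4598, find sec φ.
sec φ = 1/cos φ = 2.175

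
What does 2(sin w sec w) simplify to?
2(sin w sec w) = 2(tan w) (using Reciprocal + quotient)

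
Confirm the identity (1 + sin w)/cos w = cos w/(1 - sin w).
LHS = (1 + sin w)(1 - sin w) / (cos w(1 - sin w)) = (1 - sin²w) / (cos w(1 - sin w)) = cos²w / (cos w(1 - sin w)) = cos w/(1 - sin w) = RHS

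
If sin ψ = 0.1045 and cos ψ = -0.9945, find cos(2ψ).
cos(2ψ) = cos²ψ - sin²ψ = 0.9781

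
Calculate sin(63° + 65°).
sin(63° + 65°) = sin 63° cos 65° + cos 63° sin 65° = 0.788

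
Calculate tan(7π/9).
tan(7π/9) = -0.8391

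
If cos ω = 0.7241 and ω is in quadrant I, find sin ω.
sin ω = 0.6897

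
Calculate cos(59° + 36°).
cos(59° + 36°) = cos 59° cos 36° - sin 59° sin 36° = -0.08716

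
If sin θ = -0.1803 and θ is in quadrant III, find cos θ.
cos θ = -0.9836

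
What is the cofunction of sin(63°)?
sin(63°) = cos(90° - 63°) = cos(27°)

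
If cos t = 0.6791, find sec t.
sec t = 1/cos t = 1.473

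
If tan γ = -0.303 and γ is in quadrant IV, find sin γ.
sin γ = -0.29 (using tan²γ + 1 = sec²γ)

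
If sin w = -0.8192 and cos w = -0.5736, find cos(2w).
cos(2w) = cos²w - sin²w = -0.3421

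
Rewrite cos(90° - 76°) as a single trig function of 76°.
cos(90° - 76°) = sin(76°)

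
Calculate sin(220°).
sin(220°) = -0.6428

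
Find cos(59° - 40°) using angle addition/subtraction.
cos(59° - 40°) = cos 59° cos 40° + sin 59° sin 40° = 0.9455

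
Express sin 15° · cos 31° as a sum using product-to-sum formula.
sin 15° cos 31° = (1/2)[sin(15°+31°) + sin(15°-31°)]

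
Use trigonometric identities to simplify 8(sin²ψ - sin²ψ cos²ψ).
8(sin²ψ - sin²ψ cos²ψ) = 8(sin⁴ψ) (using Factoring)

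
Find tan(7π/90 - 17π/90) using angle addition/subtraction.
tan(7π/90 - 17π/90) = (tan 7π/90 - tan 17π/90)/(1 + tan 7π/90 tan 17π/90) = -0.364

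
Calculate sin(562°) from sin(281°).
sin(562°) = 2 sin 281° cos 281° = -0.3746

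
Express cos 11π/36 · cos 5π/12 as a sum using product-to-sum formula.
cos 11π/36 cos 5π/12 = (1/2)[cos(11π/36-5π/12) + cos(11π/36+5π/12)]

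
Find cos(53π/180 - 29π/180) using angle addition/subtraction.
cos(53π/180 - 29π/180) = cos 53π/180 cos 29π/180 + sin 53π/180 sin 29π/180 = 0.9135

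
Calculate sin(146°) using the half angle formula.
sin(146°) = √((1 - cos 292°)/2) = 0.5592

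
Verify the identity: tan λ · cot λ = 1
LHS = (sin λ/cos λ) · (cos λ/sin λ) = 1 = RHS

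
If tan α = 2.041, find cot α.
cot α = 1/tan α = 0.49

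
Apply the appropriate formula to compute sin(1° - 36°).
sin(1° - 36°) = sin 1° cos 36° - cos 1° sin 36° = -0.5736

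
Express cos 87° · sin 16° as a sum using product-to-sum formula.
cos 87° sin 16° = (1/2)[sin(87°+16°) - sin(87°-16°)]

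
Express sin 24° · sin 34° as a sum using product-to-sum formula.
sin 24° sin 34° = (1/2)[cos(24°-34°) - cos(24°+34°)]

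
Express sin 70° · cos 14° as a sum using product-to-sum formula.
sin 70° cos 14° = (1/2)[sin(70°+14°) + sin(70°-14°)]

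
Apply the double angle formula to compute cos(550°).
cos(550°) = cos²275° - sin²275° = -0.9848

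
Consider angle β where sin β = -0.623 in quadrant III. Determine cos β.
cos β = ±√(1 - sin²β) = -0.7822 (negative in QIII)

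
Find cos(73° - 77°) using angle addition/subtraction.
cos(73° - 77°) = cos 73° cos 77° + sin 73° sin 77° = 0.9976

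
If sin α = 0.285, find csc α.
csc α = 1/sin α = 3.509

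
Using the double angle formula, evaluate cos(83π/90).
cos(83π/90) = cos²83π/180 - sin²83π/180 = -0.9703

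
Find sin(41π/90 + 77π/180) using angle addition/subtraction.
sin(41π/90 + 77π/180) = sin 41π/90 cos 77π/180 + cos 41π/90 sin 77π/180 = 0.3584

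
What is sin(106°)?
sin(106°) = 0.9613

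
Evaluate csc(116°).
csc(116°) = 1.113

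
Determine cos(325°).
cos(325°) = 0.8192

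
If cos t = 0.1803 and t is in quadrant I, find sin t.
sin t = 0.9836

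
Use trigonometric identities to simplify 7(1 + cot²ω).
7(1 + cot²ω) = 7(csc²ω) (using Pythagorean identity)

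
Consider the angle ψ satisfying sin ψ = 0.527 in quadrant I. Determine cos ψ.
cos ψ = √(1 - sin²ψ) = 0.8499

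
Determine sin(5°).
sin(5°) = 0.08716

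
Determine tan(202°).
tan(202°) = 0.404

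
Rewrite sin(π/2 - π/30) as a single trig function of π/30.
sin(π/2 - π/30) = cos(π/30)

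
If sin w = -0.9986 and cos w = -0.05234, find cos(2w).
cos(2w) = cos²w - sin²w = -0.9945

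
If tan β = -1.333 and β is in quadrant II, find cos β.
cos β = -0.6001 (using tan²β + 1 = sec²β)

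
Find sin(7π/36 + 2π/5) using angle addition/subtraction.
sin(7π/36 + 2π/5) = sin 7π/36 cos 2π/5 + cos 7π/36 sin 2π/5 = 0.9563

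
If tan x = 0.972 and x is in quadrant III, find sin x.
sin x = -0.697 (using tan²x + 1 = sec²x)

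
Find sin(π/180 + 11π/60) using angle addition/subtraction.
sin(π/180 + 11π/60) = sin π/180 cos 11π/60 + cos π/180 sin 11π/60 = 0.5592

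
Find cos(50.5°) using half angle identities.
cos(50.5°) = √((1 + cos 101°)/2) = 0.6361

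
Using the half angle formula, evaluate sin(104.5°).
sin(104.5°) = √((1 - cos 209°)/2) = 0.9681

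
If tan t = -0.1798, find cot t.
cot t = 1/tan t = -5.562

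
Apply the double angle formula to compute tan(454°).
tan(454°) = 2 tan 227° / (1 - tan²227°) = -14.3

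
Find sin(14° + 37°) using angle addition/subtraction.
sin(14° + 37°) = sin 14° cos 37° + cos 14° sin 37° = 0.7771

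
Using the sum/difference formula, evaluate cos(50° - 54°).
cos(50° - 54°) = cos 50° cos 54° + sin 50° sin 54° = 0.9976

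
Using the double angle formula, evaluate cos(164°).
cos(164°) = cos²82° - sin²82° = -0.9613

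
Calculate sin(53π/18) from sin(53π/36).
sin(53π/18) = 2 sin 53π/36 cos 53π/36 = 0.1736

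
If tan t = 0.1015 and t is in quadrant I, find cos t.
cos t = 0.9949 (using tan²t + 1 = sec²t)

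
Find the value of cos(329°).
cos(329°) = 0.8572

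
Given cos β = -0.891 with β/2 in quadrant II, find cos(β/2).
cos(β/2) = ±√((1 + cos β)/2); negative since β/2 ∈ QII, so cos(β/2) = -0.2335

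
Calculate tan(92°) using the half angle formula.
tan(92°) = sin 184° / (1 + cos 184°) = -28.64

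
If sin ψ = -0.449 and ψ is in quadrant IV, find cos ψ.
cos ψ = 0.8935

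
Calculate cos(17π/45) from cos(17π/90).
cos(17π/45) = cos²17π/90 - sin²17π/90 = 0.3746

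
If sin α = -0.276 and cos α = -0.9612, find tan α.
tan α = sin α / cos α = 0.2871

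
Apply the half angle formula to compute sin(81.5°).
sin(81.5°) = √((1 - cos 163°)/2) = 0.989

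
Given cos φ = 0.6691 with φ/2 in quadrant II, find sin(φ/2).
sin(φ/2) = ±√((1 - cos φ)/2); positive since φ/2 ∈ QII, so sin(φ/2) = 0.4068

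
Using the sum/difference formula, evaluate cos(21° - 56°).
cos(21° - 56°) = cos 21° cos 56° + sin 21° sin 56° = 0.8192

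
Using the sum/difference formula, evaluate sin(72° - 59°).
sin(72° - 59°) = sin 72° cos 59° - cos 72° sin 59° = 0.225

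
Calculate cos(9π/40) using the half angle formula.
cos(9π/40) = √((1 + cos 9π/20)/2) = 0.7604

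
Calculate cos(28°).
cos(28°) = 0.8829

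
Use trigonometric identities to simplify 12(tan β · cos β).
12(tan β · cos β) = 12(sin β) (using Quotient identity)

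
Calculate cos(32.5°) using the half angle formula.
cos(32.5°) = √((1 + cos 65°)/2) = 0.8434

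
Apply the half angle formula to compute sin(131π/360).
sin(131π/360) = √((1 - cos 131π/180)/2) = 0.91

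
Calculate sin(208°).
sin(208°) = -0.4695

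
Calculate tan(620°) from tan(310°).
tan(620°) = 2 tan 310° / (1 - tan²310°) = 5.671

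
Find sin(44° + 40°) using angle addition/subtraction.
sin(44° + 40°) = sin 44° cos 40° + cos 44° sin 40° = 0.9945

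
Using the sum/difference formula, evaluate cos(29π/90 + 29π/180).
cos(29π/90 + 29π/180) = cos 29π/90 cos 29π/180 - sin 29π/90 sin 29π/180 = 0.05234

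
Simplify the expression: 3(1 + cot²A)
3(1 + cot²A) = 3(csc²A) (using Pythagorean identity)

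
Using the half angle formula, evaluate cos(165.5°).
cos(165.5°) = -√((1 + cos 331°)/2) = -0.9681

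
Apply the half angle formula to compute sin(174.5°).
sin(174.5°) = √((1 - cos 349°)/2) = 0.09585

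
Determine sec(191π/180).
sec(191π/180) = -1.019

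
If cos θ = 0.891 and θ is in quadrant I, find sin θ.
sin θ = 0.454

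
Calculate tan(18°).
tan(18°) = 0.3249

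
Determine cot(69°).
cot(69°) = 0.3839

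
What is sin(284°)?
sin(284°) = -0.9703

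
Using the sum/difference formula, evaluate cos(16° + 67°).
cos(16° + 67°) = cos 16° cos 67° - sin 16° sin 67° = 0.1219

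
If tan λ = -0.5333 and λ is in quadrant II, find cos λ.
cos λ = -0.8824 (using tan²λ + 1 = sec²λ)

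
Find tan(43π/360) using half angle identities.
tan(43π/360) = sin 43π/180 / (1 + cos 43π/180) = 0.3939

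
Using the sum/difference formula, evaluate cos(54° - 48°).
cos(54° - 48°) = cos 54° cos 48° + sin 54° sin 48° = 0.9945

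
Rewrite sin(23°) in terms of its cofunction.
sin(23°) = cos(90° - 23°) = cos(67°)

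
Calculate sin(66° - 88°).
sin(66° - 88°) = sin 66° cos 88° - cos 66° sin 88° = -0.3746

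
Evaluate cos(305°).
cos(305°) = 0.5736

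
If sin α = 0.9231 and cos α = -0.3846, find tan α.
tan α = sin α / cos α = -2.4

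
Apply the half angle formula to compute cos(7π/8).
cos(7π/8) = -√((1 + cos 7π/4)/2) = -0.9239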